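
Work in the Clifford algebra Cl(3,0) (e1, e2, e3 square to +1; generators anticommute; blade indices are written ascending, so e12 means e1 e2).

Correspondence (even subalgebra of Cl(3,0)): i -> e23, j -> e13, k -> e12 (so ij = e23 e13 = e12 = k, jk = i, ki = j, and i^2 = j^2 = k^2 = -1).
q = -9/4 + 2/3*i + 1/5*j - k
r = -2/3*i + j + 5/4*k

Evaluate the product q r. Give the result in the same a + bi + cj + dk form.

In blades: q = -9/4 - e12 + 1/5*e13 + 2/3*e23, r = 5/4*e12 + e13 - 2/3*e23.
Distribute q over r term by term (generator squares from the signature, products reordered to ascending indices): (-9/4)*r = -45/16*e12 - 9/4*e13 + 3/2*e23; (-e12)*r = 5/4 + 2/3*e13 + e23; (1/5*e13)*r = -1/5 + 2/15*e12 + 1/4*e23; (2/3*e23)*r = 4/9 + 2/3*e12 - 5/6*e13.
Sum: 269/180 - 161/80*e12 - 29/12*e13 + 11/4*e23; translating back through the correspondence:
Answer: 269/180 + 11/4*i - 29/12*j - 161/80*k


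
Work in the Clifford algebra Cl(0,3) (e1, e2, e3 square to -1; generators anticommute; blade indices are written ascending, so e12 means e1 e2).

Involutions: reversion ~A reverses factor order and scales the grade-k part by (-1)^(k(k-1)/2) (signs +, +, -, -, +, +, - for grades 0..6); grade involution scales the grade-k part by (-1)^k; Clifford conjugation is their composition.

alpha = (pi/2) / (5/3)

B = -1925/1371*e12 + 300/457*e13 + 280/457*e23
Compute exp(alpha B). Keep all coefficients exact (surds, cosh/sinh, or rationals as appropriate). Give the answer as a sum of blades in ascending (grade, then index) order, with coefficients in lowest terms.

B^2 term by term: the squares give (-1925/1371)^2*(e12)^2 + (300/457)^2*(e13)^2 + (280/457)^2*(e23)^2 = 3705625/1879641*(-1) + 90000/208849*(-1) + 78400/208849*(-1) = -25/9 (each basis 2-blade squares to minus the product of its generators' squares); cross terms between blades sharing an index anticommute and cancel. So B^2 = -25/9.
B^2 = -25/9 — B^2 < 0, so the exponential closes trigonometrically: l = 5/3, alpha*l = pi/2, so exp(alpha B) = cos(pi/2) + (sin(pi/2)/(5/3))*B = 0 + (3/5)*B.
Answer: -385/457*e12 + 180/457*e13 + 168/457*e23


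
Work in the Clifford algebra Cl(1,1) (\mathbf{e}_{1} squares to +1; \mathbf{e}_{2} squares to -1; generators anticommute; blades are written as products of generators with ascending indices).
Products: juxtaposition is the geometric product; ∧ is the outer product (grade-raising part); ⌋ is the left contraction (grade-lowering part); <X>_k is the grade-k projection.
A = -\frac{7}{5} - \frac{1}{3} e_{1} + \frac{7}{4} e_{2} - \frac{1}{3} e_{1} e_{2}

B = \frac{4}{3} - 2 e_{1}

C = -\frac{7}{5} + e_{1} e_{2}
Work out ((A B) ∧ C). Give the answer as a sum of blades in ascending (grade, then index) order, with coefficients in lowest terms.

step 1: -\frac{6}{5} + \frac{106}{45} e_{1} + \frac{5}{3} e_{2} + \frac{55}{18} e_{1} e_{2}
step 2: \frac{42}{25} - \frac{742}{225} e_{1} - \frac{7}{3} e_{2} - \frac{493}{90} e_{1} e_{2}
Answer: \frac{42}{25} - \frac{742}{225} e_{1} - \frac{7}{3} e_{2} - \frac{493}{90} e_{1} e_{2}


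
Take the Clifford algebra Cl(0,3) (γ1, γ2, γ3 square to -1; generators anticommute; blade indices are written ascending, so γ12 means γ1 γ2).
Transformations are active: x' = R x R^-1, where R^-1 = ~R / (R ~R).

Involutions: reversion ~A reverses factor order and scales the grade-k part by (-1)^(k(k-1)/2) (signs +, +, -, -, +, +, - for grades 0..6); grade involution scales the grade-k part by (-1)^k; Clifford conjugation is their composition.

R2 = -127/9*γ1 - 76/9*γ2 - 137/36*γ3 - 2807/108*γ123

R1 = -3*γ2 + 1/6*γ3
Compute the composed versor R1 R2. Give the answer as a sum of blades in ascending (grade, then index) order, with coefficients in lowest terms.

Distribute over the terms of R1 (each basis-blade product reordered to ascending indices, repeated generators contracted through their squares):
(-3*γ2) R2 = -76/3 - 127/3*γ12 + 2807/36*γ13 + 137/12*γ23
(1/6*γ3) R2 = 137/216 + 2807/648*γ12 + 127/54*γ13 + 38/27*γ23
Summing the partial products and collecting blades:
Answer: -5335/216 - 24625/648*γ12 + 8675/108*γ13 + 1385/108*γ23


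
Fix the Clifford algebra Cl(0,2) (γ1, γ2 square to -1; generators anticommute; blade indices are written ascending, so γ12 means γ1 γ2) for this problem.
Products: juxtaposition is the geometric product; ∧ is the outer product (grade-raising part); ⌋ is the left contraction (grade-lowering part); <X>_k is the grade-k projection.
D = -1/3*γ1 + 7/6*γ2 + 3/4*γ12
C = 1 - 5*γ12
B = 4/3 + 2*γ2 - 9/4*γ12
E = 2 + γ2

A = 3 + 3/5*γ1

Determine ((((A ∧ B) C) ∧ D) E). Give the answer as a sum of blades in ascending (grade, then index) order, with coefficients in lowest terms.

step 1: 4 + 4/5*γ1 + 6*γ2 - 111/20*γ12
step 2: -95/4 - 146/5*γ1 + 10*γ2 - 511/20*γ12
step 3: 95/12*γ1 - 665/24*γ2 - 11651/240*γ12
step 4: 665/24 + 15451/240*γ1 - 665/12*γ2 - 3567/40*γ12
Answer: 665/24 + 15451/240*γ1 - 665/12*γ2 - 3567/40*γ12


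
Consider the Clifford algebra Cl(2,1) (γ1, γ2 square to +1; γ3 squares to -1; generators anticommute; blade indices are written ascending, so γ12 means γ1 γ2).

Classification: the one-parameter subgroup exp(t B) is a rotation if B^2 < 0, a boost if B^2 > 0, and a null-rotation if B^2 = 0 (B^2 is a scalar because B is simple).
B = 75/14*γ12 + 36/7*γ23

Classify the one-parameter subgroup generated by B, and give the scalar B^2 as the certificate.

B^2 term by term: the squares give (75/14)^2*(γ12)^2 + (36/7)^2*(γ23)^2 = 5625/196*(-1) + 1296/49*(+1) = -9/4 (each basis 2-blade squares to minus the product of its generators' squares); cross terms between blades sharing an index anticommute and cancel. So B^2 = -9/4.
Answer: rotation, certificate B^2 = -9/4. Why this suffices: the scalar -9/4 survives any versor conjugation, so its sign alone determines the class however B is presented.


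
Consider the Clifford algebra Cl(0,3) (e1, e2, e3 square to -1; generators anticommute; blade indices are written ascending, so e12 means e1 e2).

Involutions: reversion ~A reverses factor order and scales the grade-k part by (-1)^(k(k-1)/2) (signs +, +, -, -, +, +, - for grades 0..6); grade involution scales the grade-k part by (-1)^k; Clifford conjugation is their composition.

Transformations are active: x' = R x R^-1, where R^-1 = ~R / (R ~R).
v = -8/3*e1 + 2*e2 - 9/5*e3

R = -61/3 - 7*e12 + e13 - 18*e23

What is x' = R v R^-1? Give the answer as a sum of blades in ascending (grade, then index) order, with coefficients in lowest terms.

~R = -61/3 + 7*e12 - e13 + 18*e23, and R ~R = 7087/9, so R^-1 = ~R / (7087/9).
R v = 3151/45*e1 - 272/5*e2 - 31/15*e3 + 293/5*e123
Answer: -20302/5595*e1 + 1232/1865*e2 + 1613/1865*e3


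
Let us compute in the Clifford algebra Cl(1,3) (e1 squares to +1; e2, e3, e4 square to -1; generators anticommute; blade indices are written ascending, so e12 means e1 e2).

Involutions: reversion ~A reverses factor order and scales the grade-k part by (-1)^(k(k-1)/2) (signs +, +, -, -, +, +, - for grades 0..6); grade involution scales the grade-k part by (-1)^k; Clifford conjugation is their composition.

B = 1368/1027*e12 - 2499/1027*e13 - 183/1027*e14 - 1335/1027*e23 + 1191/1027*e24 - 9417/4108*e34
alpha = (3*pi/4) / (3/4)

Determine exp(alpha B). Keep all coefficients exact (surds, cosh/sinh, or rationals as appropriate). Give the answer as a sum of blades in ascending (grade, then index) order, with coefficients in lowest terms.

B^2 term by term: the squares give (1368/1027)^2*(e12)^2 + (-2499/1027)^2*(e13)^2 + (-183/1027)^2*(e14)^2 + (-1335/1027)^2*(e23)^2 + (1191/1027)^2*(e24)^2 + (-9417/4108)^2*(e34)^2 = 1871424/1054729*(+1) + 6245001/1054729*(+1) + 33489/1054729*(+1) + 1782225/1054729*(-1) + 1418481/1054729*(-1) + 88679889/16875664*(-1) = -9/16 (each basis 2-blade squares to minus the product of its generators' squares); cross terms between blades sharing an index anticommute and cancel; the commuting (index-disjoint) pairs give grade-4 terms 2*c*c'*(blade product), which cancel blade by blade — e1234: -6441228/1054729 + 5952618/1054729 + 488610/1054729 = 0 — confirming B is simple. So B^2 = -9/16.
B^2 = -9/16 — the negative square puts this in the circular regime; l = 3/4, alpha*l = 3*pi/4, so exp(alpha B) = cos(3*pi/4) + (sin(3*pi/4)/(3/4))*B = -sqrt(2)/2 + (2*sqrt(2)/3)*B.
Answer: -sqrt(2)/2 + 912*sqrt(2)/1027*e12 - 1666*sqrt(2)/1027*e13 - 122*sqrt(2)/1027*e14 - 890*sqrt(2)/1027*e23 + 794*sqrt(2)/1027*e24 - 3139*sqrt(2)/2054*e34


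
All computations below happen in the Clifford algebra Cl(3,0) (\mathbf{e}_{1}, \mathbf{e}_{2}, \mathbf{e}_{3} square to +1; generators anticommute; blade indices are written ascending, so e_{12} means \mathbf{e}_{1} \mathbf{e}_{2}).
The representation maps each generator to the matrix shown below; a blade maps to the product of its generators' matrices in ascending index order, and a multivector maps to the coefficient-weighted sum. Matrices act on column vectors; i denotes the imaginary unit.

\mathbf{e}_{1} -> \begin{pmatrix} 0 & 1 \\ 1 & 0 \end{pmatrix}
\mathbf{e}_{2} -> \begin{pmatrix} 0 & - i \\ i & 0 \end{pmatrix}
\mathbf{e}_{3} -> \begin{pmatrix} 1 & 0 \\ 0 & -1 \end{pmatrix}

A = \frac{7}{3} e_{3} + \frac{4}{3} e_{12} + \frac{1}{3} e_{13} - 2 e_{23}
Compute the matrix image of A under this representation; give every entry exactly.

Bivector images (products of the table entries): rho(e_{12}) = rho(\mathbf{e}_{1})rho(\mathbf{e}_{2}) = \begin{pmatrix} i & 0 \\ 0 & - i \end{pmatrix}; rho(e_{13}) = rho(\mathbf{e}_{1})rho(\mathbf{e}_{3}) = \begin{pmatrix} 0 & -1 \\ 1 & 0 \end{pmatrix}; rho(e_{23}) = rho(\mathbf{e}_{2})rho(\mathbf{e}_{3}) = \begin{pmatrix} 0 & i \\ i & 0 \end{pmatrix}.
M = (\frac{7}{3})*rho(e_{3}) + (\frac{4}{3})*rho(e_{12}) + (\frac{1}{3})*rho(e_{13}) + (-2)*rho(e_{23}), summed entrywise:
Answer: \begin{pmatrix} \frac{7}{3} + \frac{4 i}{3} & - \frac{1}{3} - 2 i \\ \frac{1}{3} - 2 i & - \frac{7}{3} - \frac{4 i}{3} \end{pmatrix}


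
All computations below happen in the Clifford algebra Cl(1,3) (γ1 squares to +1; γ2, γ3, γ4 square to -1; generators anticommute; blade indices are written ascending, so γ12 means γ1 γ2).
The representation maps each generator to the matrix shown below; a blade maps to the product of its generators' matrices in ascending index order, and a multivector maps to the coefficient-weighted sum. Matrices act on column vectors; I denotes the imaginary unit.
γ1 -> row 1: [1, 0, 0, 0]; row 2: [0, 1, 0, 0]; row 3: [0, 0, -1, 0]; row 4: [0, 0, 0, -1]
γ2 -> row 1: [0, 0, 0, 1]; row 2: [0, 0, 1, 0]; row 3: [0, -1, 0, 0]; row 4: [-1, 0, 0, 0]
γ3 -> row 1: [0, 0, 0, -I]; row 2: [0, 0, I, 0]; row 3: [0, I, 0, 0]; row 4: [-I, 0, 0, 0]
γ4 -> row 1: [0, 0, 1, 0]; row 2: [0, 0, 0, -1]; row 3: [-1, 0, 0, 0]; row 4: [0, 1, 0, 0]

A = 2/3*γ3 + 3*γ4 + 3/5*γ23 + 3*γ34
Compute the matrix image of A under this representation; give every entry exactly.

Bivector images (products of the table entries): rho(γ23) = rho(γ2)rho(γ3) = row 1: [-I, 0, 0, 0]; row 2: [0, I, 0, 0]; row 3: [0, 0, -I, 0]; row 4: [0, 0, 0, I]; rho(γ34) = rho(γ3)rho(γ4) = row 1: [0, -I, 0, 0]; row 2: [-I, 0, 0, 0]; row 3: [0, 0, 0, -I]; row 4: [0, 0, -I, 0].
M = (2/3)*rho(γ3) + (3)*rho(γ4) + (3/5)*rho(γ23) + (3)*rho(γ34), summed entrywise:
Answer: row 1: [-3*I/5, -3*I, 3, -2*I/3]; row 2: [-3*I, 3*I/5, 2*I/3, -3]; row 3: [-3, 2*I/3, -3*I/5, -3*I]; row 4: [-2*I/3, 3, -3*I, 3*I/5]


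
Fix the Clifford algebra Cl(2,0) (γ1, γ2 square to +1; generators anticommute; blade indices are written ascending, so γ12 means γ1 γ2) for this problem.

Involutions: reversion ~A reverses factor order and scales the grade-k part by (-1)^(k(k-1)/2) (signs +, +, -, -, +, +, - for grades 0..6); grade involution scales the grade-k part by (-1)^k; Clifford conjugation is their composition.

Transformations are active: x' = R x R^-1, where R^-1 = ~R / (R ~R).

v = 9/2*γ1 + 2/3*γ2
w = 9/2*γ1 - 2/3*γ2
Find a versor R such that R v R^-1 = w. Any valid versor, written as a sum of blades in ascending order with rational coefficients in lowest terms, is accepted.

Construction: equal norms (both 745/36) license R = v + w = 9*γ1 — nothing changes along that direction, while (v - w)/2 changes sign, so v maps onto w.
Answer: 9*γ1


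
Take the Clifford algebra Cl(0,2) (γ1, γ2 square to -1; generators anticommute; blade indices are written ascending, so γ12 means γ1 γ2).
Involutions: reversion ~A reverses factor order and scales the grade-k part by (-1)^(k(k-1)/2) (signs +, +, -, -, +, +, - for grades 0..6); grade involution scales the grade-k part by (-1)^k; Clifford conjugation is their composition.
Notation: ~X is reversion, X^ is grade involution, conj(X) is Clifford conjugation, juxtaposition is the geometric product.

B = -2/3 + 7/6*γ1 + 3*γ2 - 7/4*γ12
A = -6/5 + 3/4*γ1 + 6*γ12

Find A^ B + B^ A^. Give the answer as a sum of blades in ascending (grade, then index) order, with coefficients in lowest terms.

first term: 487/40 - 189/10*γ1 + 167/80*γ2 - 83/20*γ12
second term: 417/40 - 161/10*γ1 + 953/80*γ2 - 83/20*γ12
Answer: 113/5 - 35*γ1 + 14*γ2 - 83/10*γ12


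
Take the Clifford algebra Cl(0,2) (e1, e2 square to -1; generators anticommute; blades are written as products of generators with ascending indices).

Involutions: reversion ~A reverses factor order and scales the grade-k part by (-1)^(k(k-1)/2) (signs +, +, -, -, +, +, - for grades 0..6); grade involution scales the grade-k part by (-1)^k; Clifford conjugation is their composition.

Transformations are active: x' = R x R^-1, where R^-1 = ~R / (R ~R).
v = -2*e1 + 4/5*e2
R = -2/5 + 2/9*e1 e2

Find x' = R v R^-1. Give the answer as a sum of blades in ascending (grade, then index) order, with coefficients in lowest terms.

~R = -2/5 - 2/9*e1 e2, and R ~R = 424/2025, so R^-1 = ~R / (424/2025).
R v = 28/45*e1 - 172/225*e2
Answer: -20/53*e1 + 562/265*e2


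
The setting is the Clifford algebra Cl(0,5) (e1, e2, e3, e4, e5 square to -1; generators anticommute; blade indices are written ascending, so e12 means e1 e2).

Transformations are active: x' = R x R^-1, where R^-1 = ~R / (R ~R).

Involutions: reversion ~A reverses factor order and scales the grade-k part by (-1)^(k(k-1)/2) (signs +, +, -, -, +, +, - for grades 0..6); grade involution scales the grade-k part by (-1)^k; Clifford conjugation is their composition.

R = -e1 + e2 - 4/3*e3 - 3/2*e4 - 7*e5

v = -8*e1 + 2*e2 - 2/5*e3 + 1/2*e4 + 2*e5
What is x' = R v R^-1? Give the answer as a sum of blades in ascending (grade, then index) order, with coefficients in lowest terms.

~R = -e1 + e2 - 4/3*e3 - 3/2*e4 - 7*e5, and R ~R = -1981/36, so R^-1 = ~R / (-1981/36).
R v = 253/60 + 6*e12 - 154/15*e13 - 25/2*e14 - 58*e15 + 34/15*e23 + 7/2*e24 + 16*e25 - 19/15*e34 - 82/15*e35 + 1/2*e45
Answer: 80758/9905*e1 - 21328/9905*e2 + 5986/9905*e3 - 5351/19810*e4 - 1312/1415*e5


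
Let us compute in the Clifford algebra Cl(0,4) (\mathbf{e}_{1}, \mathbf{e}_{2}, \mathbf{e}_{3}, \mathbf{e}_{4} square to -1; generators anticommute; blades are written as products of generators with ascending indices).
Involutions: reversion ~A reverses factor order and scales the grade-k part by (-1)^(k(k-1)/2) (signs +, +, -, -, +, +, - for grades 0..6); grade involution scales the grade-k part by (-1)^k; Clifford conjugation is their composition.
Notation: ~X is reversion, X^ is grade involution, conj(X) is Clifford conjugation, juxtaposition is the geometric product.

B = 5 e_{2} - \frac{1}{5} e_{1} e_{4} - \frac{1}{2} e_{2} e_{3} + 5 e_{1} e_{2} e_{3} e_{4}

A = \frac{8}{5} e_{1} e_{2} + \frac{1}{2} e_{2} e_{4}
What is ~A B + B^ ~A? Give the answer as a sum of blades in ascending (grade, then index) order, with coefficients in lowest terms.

first term: 8 e_{1} - \frac{5}{2} e_{4} - \frac{1}{10} e_{1} e_{2} - \frac{33}{10} e_{1} e_{3} + \frac{8}{25} e_{2} e_{4} + \frac{31}{4} e_{3} e_{4}
second term: 8 e_{1} - \frac{5}{2} e_{4} + \frac{1}{10} e_{1} e_{2} - \frac{17}{10} e_{1} e_{3} - \frac{8}{25} e_{2} e_{4} + \frac{33}{4} e_{3} e_{4}
Answer: 16 e_{1} - 5 e_{4} - 5 e_{1} e_{3} + 16 e_{3} e_{4}


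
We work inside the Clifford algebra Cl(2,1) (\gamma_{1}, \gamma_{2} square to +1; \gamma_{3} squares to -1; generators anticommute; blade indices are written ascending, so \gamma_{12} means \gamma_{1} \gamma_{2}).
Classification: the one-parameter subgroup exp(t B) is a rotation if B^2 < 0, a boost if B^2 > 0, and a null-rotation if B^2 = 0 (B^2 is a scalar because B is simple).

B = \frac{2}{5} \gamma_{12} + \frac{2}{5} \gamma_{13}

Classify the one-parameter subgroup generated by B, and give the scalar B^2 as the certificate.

B^2 term by term: the squares give (\frac{2}{5})^2*(\gamma_{12})^2 + (\frac{2}{5})^2*(\gamma_{13})^2 = \frac{4}{25}*(-1) + \frac{4}{25}*(+1) = 0 (each basis 2-blade squares to minus the product of its generators' squares); cross terms between blades sharing an index anticommute and cancel. So B^2 = 0.
Answer: null-rotation, certificate B^2 = 0. Why this suffices: the scalar 0 survives any versor conjugation, so its sign alone determines the class however B is presented.


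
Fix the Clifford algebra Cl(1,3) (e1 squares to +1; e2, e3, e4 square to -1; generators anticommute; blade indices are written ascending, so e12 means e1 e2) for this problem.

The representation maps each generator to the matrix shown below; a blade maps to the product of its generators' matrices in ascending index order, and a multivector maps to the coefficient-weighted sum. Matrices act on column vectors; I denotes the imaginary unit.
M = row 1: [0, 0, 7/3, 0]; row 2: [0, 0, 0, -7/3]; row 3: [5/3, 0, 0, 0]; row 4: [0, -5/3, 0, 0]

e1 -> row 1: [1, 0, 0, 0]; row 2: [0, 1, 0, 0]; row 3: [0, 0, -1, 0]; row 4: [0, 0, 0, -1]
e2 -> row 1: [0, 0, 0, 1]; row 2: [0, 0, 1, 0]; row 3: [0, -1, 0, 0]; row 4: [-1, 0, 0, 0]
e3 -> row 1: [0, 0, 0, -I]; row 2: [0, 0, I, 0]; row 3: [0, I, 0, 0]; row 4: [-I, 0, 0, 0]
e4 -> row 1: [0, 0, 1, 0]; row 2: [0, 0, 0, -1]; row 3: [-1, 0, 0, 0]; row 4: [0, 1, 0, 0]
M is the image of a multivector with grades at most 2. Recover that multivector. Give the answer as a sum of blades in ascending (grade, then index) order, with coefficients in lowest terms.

Method: the blade images are trace-orthogonal — tr(rho(e_A) rho(e_B)^-1) = 4 if A = B and 0 otherwise — and rho(e_A)^-1 = (e_A)^2 * rho(e_A) with (e_A)^2 = +1 or -1, so the coefficient of e_A in the preimage is (e_A)^2 * tr(M rho(e_A))/4.
Nonzero projections over blades of grade <= 2: e4: (e4)^2 = -1, tr(M rho(e4)) = -4/3, coefficient 1/3; e14: (e14)^2 = +1, tr(M rho(e14)) = 8, coefficient 2. Every other blade of grade <= 2 projects to 0.
Answer: 1/3*e4 + 2*e14


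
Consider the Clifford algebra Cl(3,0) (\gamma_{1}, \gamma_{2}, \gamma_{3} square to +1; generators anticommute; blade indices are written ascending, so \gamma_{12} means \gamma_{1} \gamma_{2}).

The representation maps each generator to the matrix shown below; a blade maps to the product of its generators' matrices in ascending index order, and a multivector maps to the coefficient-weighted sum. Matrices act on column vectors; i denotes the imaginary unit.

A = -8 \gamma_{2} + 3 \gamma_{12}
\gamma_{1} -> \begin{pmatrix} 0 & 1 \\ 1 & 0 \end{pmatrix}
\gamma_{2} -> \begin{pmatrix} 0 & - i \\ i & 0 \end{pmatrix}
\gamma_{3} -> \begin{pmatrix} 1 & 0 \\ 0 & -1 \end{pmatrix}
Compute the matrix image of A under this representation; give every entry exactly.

Bivector images (products of the table entries): rho(\gamma_{12}) = rho(\gamma_{1})rho(\gamma_{2}) = \begin{pmatrix} i & 0 \\ 0 & - i \end{pmatrix}.
M = (-8)*rho(\gamma_{2}) + (3)*rho(\gamma_{12}), summed entrywise:
Answer: \begin{pmatrix} 3 i & 8 i \\ - 8 i & - 3 i \end{pmatrix}


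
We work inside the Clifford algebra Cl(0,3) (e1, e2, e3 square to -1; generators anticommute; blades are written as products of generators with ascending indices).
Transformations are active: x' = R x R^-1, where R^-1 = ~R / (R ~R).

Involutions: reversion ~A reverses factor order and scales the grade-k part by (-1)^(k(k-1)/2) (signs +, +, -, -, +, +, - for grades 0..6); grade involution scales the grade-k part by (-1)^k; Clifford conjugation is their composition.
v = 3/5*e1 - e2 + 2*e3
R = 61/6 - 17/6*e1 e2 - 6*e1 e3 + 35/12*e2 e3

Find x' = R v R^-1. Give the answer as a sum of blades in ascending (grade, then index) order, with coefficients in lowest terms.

~R = 61/6 + 17/6*e1 e2 + 6*e1 e3 - 35/12*e2 e3, and R ~R = 7483/48, so R^-1 = ~R / (7483/48).
R v = 229/15*e1 - 177/10*e2 + 829/60*e3 - 119/12*e1 e2 e3
Answer: 38169/37415*e1 - 77521/37415*e2 + 6082/37415*e3


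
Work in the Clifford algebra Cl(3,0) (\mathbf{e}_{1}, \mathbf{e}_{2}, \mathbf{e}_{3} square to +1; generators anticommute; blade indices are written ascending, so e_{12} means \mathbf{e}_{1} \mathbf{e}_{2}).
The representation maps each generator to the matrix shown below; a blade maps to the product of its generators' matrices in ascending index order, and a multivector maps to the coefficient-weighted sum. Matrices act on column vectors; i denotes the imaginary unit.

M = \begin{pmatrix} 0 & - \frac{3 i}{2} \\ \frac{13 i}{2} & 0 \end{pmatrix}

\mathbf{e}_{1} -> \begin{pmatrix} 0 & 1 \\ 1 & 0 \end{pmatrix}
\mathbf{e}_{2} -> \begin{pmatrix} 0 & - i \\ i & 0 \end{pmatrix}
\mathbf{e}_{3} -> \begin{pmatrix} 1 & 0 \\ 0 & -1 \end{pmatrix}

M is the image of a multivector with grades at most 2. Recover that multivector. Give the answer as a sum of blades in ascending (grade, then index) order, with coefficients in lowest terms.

Method: 1, rho(e_{1}), rho(e_{2}), rho(e_{3}) form a trace-orthogonal basis of the 2x2 complex matrices (tr(X Y) = 2 if X = Y, else 0), so M = m0*1 + m1*rho(e_{1}) + m2*rho(e_{2}) + m3*rho(e_{3}) with m0 = tr(M)/2 = 0, m1 = tr(M rho(e_{1}))/2 = \frac{5 i}{2}, m2 = tr(M rho(e_{2}))/2 = 4, m3 = tr(M rho(e_{3}))/2 = 0.
Multiplying table entries, the bivector images are rho(e_{12}) = i*rho(e_{3}), rho(e_{13}) = -i*rho(e_{2}), rho(e_{23}) = i*rho(e_{1}); with real blade coefficients the real parts of m0..m3 are the coefficients of 1, e_{1}, e_{2}, e_{3} and the imaginary parts give the bivectors (e_{23}: Im m1, e_{13}: -Im m2, e_{12}: Im m3).
Answer: 4 e_{2} + \frac{5}{2} e_{23}


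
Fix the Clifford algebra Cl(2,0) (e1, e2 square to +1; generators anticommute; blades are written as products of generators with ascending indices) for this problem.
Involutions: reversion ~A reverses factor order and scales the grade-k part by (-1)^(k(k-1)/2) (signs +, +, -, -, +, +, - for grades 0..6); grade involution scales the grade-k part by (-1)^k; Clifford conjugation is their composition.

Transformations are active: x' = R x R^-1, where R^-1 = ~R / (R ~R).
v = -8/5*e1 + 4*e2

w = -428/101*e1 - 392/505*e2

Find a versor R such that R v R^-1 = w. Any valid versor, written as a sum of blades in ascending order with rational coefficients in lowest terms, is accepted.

Take R = v + w = -2948/505*e1 + 1628/505*e2. Because q(v) = q(w) = 464/25, conjugation by R sends v exactly to w.
Answer: -2948/505*e1 + 1628/505*e2


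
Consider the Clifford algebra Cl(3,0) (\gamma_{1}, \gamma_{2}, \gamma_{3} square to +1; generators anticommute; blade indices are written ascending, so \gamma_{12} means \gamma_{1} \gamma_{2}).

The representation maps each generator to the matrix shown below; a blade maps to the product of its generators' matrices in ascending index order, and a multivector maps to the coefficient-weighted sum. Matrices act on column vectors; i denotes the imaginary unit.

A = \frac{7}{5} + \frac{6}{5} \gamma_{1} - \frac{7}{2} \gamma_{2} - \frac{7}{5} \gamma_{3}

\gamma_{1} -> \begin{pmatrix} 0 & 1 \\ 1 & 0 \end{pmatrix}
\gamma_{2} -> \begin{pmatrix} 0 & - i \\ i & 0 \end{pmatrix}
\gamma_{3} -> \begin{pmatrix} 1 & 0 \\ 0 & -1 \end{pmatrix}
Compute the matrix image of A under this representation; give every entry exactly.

M = (\frac{7}{5})*1 + (\frac{6}{5})*rho(\gamma_{1}) + (-\frac{7}{2})*rho(\gamma_{2}) + (-\frac{7}{5})*rho(\gamma_{3}), summed entrywise (1 is the identity matrix):
Answer: \begin{pmatrix} 0 & \frac{6}{5} + \frac{7 i}{2} \\ \frac{6}{5} - \frac{7 i}{2} & \frac{14}{5} \end{pmatrix}


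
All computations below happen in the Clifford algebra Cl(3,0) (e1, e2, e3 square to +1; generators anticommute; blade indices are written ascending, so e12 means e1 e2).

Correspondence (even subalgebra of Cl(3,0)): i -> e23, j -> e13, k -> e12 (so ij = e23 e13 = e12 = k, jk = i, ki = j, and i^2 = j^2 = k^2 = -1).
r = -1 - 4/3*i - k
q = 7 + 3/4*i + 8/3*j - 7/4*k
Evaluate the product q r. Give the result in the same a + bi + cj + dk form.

In blades: q = 7 - 7/4*e12 + 8/3*e13 + 3/4*e23, r = -1 - e12 - 4/3*e23.
Distribute q over r term by term (generator squares from the signature, products reordered to ascending indices): (7)*r = -7 - 7*e12 - 28/3*e23; (-7/4*e12)*r = -7/4 + 7/4*e12 + 7/3*e13; (8/3*e13)*r = 32/9*e12 - 8/3*e13 - 8/3*e23; (3/4*e23)*r = 1 + 3/4*e13 - 3/4*e23.
Sum: -31/4 - 61/36*e12 + 5/12*e13 - 51/4*e23; translating back through the correspondence:
Answer: -31/4 - 51/4*i + 5/12*j - 61/36*k


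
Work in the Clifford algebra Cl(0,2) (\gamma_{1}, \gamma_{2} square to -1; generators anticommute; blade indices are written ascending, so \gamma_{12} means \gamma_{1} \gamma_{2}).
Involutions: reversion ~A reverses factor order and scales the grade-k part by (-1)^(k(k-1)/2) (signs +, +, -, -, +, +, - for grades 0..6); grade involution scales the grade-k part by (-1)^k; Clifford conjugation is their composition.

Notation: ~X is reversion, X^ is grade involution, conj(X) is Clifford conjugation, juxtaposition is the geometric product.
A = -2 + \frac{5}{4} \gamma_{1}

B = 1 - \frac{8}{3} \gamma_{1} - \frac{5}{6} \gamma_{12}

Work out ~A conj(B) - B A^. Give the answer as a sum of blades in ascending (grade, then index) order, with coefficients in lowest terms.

first term: -\frac{16}{3} - \frac{49}{12} \gamma_{1} - \frac{25}{24} \gamma_{2} - \frac{5}{3} \gamma_{12}
second term: -\frac{16}{3} + \frac{49}{12} \gamma_{1} + \frac{25}{24} \gamma_{2} + \frac{5}{3} \gamma_{12}
Answer: -\frac{49}{6} \gamma_{1} - \frac{25}{12} \gamma_{2} - \frac{10}{3} \gamma_{12}


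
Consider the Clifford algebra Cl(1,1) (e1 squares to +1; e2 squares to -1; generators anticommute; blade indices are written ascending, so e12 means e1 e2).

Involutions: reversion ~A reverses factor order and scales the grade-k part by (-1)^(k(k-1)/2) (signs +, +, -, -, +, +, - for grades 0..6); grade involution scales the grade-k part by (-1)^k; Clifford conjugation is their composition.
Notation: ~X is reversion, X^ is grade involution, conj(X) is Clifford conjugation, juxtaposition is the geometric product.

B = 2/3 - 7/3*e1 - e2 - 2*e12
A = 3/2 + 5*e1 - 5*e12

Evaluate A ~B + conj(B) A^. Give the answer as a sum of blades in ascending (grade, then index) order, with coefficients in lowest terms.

first term: -62/3 - 31/6*e1 - 19/6*e2 - 16/3*e12
second term: -62/3 - 29/6*e1 - 1/6*e2 + 14/3*e12
Answer: -124/3 - 10*e1 - 10/3*e2 - 2/3*e12


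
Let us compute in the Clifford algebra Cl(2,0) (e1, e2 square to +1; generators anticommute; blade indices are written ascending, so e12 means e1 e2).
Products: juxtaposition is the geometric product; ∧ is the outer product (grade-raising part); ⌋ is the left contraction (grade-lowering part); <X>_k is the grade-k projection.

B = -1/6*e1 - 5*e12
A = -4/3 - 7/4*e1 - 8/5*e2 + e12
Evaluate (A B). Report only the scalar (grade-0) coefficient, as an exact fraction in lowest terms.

step 1: 127/24 - 70/9*e1 + 107/12*e2 + 32/5*e12
Answer: 127/24


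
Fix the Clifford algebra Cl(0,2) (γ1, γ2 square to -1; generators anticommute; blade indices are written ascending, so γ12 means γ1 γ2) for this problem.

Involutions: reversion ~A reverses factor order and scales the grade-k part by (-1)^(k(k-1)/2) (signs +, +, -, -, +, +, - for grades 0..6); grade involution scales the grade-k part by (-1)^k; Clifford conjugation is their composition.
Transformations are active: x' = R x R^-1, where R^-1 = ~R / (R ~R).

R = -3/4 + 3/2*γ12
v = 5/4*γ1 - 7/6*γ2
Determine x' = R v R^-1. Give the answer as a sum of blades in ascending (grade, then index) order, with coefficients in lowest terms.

~R = -3/4 - 3/2*γ12, and R ~R = 45/16, so R^-1 = ~R / (45/16).
R v = 13/16*γ1 + 11/4*γ2
Answer: -101/60*γ1 - 3/10*γ2


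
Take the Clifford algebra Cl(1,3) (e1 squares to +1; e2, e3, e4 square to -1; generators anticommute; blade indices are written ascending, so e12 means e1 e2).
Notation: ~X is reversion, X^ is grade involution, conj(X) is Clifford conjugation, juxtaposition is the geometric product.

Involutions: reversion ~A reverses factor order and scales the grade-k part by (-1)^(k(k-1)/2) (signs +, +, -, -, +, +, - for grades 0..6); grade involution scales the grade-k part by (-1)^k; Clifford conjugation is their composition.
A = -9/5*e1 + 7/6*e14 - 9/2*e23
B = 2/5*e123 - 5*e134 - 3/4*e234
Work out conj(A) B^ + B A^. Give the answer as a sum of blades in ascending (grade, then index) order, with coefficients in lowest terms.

first term: 9/5*e1 + 35/6*e3 - 27/8*e4 - 18/25*e23 + 9*e34 + 7/8*e123 - 45/2*e124 - 7/15*e234 + 27/20*e1234
second term: 9/5*e1 + 35/6*e3 - 27/8*e4 + 18/25*e23 - 9*e34 - 7/8*e123 + 45/2*e124 + 7/15*e234 + 27/20*e1234
Answer: 18/5*e1 + 35/3*e3 - 27/4*e4 + 27/10*e1234


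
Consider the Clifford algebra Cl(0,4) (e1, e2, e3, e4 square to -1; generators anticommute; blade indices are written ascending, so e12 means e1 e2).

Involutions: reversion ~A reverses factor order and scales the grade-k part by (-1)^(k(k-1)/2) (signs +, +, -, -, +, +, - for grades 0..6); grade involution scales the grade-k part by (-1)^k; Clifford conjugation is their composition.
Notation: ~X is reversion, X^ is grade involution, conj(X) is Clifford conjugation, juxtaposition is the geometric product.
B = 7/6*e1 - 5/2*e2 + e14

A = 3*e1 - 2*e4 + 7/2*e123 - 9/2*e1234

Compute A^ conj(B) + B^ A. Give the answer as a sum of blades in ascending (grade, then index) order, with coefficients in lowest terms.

first term: -7/2 - 2*e1 - 3*e4 - 15/2*e12 - 35/4*e13 + 7/3*e14 - 103/12*e23 - 5*e24 + 45/4*e134 + 7/4*e234
second term: 7/2 + 2*e1 + 3*e4 - 15/2*e12 + 35/4*e13 + 7/3*e14 + 103/12*e23 - 5*e24 - 45/4*e134 - 7/4*e234
Answer: -15*e12 + 14/3*e14 - 10*e24


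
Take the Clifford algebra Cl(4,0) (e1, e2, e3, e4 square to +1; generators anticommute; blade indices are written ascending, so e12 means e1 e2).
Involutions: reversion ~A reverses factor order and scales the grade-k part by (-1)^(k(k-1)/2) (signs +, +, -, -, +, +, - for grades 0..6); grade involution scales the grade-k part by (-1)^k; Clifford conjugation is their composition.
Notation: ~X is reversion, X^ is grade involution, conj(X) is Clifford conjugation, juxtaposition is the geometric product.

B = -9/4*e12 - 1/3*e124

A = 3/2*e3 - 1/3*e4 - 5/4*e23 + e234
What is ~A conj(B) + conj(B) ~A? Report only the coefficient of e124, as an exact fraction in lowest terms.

first term: 1/9*e12 - 151/48*e13 + 27/8*e123 - 3/4*e124 + 8/3*e134 - 1/2*e1234
second term: 1/9*e12 + 151/48*e13 + 27/8*e123 - 3/4*e124 - 8/3*e134 + 1/2*e1234
Answer: -3/2


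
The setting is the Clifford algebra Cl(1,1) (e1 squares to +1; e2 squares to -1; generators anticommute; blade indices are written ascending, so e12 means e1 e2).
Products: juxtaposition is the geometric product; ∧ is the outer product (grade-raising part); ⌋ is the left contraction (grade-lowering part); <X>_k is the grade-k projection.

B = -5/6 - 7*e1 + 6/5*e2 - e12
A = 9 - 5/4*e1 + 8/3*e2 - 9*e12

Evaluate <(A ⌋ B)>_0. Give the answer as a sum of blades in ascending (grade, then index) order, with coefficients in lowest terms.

step 1: 141/20 - 197/3*e1 + 241/20*e2 - 9*e12
step 2: 141/20
Answer: 141/20


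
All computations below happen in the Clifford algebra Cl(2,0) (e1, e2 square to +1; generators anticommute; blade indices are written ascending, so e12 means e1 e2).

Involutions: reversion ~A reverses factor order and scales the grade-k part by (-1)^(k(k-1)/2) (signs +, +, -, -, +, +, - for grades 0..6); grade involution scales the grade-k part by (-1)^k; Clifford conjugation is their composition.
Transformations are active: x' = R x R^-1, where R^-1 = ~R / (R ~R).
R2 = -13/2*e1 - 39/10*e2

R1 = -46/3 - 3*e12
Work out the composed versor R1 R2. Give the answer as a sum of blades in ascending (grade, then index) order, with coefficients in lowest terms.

Distribute over the terms of R1 (each basis-blade product reordered to ascending indices, repeated generators contracted through their squares):
(-46/3) R2 = 299/3*e1 + 299/5*e2
(-3*e12) R2 = 117/10*e1 - 39/2*e2
Summing the partial products and collecting blades:
Answer: 3341/30*e1 + 403/10*e2


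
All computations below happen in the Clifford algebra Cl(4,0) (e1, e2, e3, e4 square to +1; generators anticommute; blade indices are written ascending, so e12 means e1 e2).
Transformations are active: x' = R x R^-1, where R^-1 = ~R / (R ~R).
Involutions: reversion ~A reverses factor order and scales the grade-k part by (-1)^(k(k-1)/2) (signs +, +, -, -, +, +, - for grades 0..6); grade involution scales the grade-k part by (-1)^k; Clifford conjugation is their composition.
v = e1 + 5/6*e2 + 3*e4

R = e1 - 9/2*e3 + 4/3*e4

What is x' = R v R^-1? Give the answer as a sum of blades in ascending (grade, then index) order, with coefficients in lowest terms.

~R = e1 - 9/2*e3 + 4/3*e4, and R ~R = 829/36, so R^-1 = ~R / (829/36).
R v = 5 + 5/6*e12 + 9/2*e13 + 5/3*e14 + 15/4*e23 - 10/9*e24 - 27/2*e34
Answer: -469/829*e1 - 5/6*e2 - 1620/829*e3 - 2007/829*e4


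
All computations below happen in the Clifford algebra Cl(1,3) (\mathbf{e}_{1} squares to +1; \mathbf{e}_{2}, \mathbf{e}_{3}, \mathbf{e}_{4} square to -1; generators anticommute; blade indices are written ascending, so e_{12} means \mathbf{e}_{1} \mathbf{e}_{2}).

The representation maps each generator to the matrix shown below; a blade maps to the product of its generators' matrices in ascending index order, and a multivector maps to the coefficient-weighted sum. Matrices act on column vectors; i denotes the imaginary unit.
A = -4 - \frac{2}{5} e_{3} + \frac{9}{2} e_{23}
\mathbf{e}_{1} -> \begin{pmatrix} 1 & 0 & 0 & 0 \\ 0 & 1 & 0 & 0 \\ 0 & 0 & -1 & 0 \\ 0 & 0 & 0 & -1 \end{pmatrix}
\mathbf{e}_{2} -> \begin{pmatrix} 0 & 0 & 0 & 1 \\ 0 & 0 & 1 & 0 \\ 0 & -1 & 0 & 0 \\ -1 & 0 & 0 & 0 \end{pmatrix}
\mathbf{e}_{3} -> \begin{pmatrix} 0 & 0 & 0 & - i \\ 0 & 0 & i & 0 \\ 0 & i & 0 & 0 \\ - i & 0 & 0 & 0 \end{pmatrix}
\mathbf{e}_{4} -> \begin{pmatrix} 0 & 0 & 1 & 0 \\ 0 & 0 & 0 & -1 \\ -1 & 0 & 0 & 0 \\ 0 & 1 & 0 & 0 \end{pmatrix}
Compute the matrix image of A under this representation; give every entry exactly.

Bivector images (products of the table entries): rho(e_{23}) = rho(\mathbf{e}_{2})rho(\mathbf{e}_{3}) = \begin{pmatrix} - i & 0 & 0 & 0 \\ 0 & i & 0 & 0 \\ 0 & 0 & - i & 0 \\ 0 & 0 & 0 & i \end{pmatrix}.
M = (-4)*1 + (-\frac{2}{5})*rho(e_{3}) + (\frac{9}{2})*rho(e_{23}), summed entrywise (1 is the identity matrix):
Answer: \begin{pmatrix} -4 - \frac{9 i}{2} & 0 & 0 & \frac{2 i}{5} \\ 0 & -4 + \frac{9 i}{2} & - \frac{2 i}{5} & 0 \\ 0 & - \frac{2 i}{5} & -4 - \frac{9 i}{2} & 0 \\ \frac{2 i}{5} & 0 & 0 & -4 + \frac{9 i}{2} \end{pmatrix}


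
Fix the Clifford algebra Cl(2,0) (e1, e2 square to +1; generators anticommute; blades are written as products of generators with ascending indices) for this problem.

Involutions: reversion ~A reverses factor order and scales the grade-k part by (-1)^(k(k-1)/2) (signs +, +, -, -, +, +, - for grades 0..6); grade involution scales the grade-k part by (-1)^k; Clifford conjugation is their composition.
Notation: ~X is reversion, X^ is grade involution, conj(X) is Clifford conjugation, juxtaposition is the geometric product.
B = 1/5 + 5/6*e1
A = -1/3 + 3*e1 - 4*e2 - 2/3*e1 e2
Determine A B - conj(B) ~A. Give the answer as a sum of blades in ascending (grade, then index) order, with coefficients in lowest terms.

first term: 73/30 + 29/90*e1 - 11/45*e2 + 16/5*e1 e2
second term: -77/30 + 79/90*e1 - 61/45*e2 + 52/15*e1 e2
Answer: 5 - 5/9*e1 + 10/9*e2 - 4/15*e1 e2


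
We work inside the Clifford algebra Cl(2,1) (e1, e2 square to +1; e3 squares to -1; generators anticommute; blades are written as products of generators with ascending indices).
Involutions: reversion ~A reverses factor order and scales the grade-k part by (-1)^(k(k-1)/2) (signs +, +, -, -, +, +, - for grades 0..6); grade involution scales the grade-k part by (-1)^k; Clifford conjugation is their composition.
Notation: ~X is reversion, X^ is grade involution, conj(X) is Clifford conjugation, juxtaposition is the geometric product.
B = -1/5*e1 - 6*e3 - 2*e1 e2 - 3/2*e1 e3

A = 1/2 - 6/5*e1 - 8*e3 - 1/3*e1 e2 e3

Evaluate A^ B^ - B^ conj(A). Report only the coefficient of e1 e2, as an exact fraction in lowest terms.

first term: -1194/25 - 119/10*e1 - 19/10*e2 + 28/15*e3 - 3*e1 e2 + 97/20*e1 e3 + 1/15*e2 e3 - 16*e1 e2 e3
second term: -1194/25 + 121/10*e1 + 19/10*e2 + 62/15*e3 + e1 e2 - 127/20*e1 e3 - 1/15*e2 e3 - 16*e1 e2 e3
Answer: -4


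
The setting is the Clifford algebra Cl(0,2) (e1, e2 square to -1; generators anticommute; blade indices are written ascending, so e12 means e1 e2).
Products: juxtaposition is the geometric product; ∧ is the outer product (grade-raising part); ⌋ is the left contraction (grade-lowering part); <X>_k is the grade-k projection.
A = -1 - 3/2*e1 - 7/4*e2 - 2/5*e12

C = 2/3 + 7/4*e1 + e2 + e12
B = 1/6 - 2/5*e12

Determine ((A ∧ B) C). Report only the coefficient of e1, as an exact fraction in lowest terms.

step 1: -1/6 - 1/4*e1 - 7/24*e2 + 1/3*e12
step 2: 41/144 - 13/12*e1 + 17/36*e2 + 91/288*e12
Answer: -13/12


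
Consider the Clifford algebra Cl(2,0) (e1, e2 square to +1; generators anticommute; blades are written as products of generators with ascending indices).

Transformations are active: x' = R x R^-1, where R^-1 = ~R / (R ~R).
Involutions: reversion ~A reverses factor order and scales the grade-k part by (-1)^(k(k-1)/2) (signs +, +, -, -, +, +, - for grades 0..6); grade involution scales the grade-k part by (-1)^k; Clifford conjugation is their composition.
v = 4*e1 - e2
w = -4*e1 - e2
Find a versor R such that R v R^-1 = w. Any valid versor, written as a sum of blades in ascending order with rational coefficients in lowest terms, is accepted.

A norm check does it: q(v) = q(w) = 17, hence R = v + w = -2*e2 realises the map — parallel part kept, (v - w)/2 negated, v carried to w.
Answer: -2*e2


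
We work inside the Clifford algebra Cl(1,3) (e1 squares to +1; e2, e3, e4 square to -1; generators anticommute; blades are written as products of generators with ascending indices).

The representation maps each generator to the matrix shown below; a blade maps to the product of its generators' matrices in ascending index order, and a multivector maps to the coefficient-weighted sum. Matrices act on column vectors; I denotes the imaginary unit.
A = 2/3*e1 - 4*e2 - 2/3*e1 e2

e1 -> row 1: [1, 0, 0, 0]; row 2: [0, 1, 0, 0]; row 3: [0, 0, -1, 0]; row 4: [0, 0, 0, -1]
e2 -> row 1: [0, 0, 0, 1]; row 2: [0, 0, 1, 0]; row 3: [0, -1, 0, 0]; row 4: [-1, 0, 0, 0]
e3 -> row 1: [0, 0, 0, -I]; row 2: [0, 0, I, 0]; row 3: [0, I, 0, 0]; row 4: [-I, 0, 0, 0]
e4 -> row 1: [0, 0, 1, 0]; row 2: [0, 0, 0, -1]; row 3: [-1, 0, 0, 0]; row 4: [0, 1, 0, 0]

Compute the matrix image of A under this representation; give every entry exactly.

Bivector images (products of the table entries): rho(e1 e2) = rho(e1)rho(e2) = row 1: [0, 0, 0, 1]; row 2: [0, 0, 1, 0]; row 3: [0, 1, 0, 0]; row 4: [1, 0, 0, 0].
M = (2/3)*rho(e1) + (-4)*rho(e2) + (-2/3)*rho(e1 e2), summed entrywise:
Answer: row 1: [2/3, 0, 0, -14/3]; row 2: [0, 2/3, -14/3, 0]; row 3: [0, 10/3, -2/3, 0]; row 4: [10/3, 0, 0, -2/3]


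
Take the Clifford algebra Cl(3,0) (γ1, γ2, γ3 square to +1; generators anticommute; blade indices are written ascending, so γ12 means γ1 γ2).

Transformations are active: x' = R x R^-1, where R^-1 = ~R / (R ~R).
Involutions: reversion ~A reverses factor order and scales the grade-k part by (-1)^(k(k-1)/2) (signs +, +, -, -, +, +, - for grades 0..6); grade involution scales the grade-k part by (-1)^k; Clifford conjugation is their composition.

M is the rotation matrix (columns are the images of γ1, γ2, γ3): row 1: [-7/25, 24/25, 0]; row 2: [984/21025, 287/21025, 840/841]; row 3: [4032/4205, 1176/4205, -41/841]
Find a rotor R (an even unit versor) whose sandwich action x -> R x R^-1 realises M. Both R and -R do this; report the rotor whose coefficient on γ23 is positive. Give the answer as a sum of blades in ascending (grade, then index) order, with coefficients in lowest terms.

Method: write R = a + b12*γ12 + b13*γ13 + b23*γ23 with a^2 + b12^2 + b13^2 + b23^2 = 1 (so R^-1 = ~R). Expanding the columns R e_j ~R gives tr M = 4a^2 - 1 and, from the antisymmetric part, M21 - M12 = -4a*b12, M13 - M31 = 4a*b13, M32 - M23 = -4a*b23.
Here tr M = -265/841, so a^2 = (1 + tr M)/4 = 144/841 and a = ±12/29. Taking a = 12/29: M21 - M12 = -768/841, M13 - M31 = -4032/4205, M32 - M23 = -3024/4205, giving b12 = 16/29, b13 = -84/145, b23 = 63/145, i.e. R = 12/29 + 16/29*γ12 - 84/145*γ13 + 63/145*γ23.
Its γ23 coefficient is already positive.
Answer: 12/29 + 16/29*γ12 - 84/145*γ13 + 63/145*γ23. Why the constraint matters: R and -R act identically through the sandwich — M has trace -265/841 either way — so only the sign condition on γ23 picks one of the two preimages.
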